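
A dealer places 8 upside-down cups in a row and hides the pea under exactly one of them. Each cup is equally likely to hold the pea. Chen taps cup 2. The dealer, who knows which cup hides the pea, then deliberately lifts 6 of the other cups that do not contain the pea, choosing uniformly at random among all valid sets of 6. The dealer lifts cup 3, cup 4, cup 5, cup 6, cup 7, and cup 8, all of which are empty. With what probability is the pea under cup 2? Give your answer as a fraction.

1/8

Apply Bayes' rule, conditioning on where the pea actually is.
If it is under cup 1 (prior 1/8): the dealer has no choice, probability 1; weight (1/8)·1 = 1/8.
If it is under cup 2 (prior 1/8): the dealer has 7 equally likely choices, so probability 1/7; weight (1/8)·(1/7) = 1/56.
If it is under any of cups 3, 4, 5, 6, 7, and 8 (prior 1/8 each): that cup was opened and seen not to hold the prize — ruled out; weight (1/8)·0 = 0 each.
The weights sum to 1/7.
So P(the pea under cup 2 | the dealer opened cup 3, cup 4, cup 5, cup 6, cup 7, and cup 8) = (1/56) / (1/7) = 1/8.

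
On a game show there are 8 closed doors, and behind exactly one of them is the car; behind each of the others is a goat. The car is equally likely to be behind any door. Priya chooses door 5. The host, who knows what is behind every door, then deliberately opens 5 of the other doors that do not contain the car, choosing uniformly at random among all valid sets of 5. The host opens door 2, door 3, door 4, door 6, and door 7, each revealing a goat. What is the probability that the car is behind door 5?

Condition on the true location of the car.
If it is behind either of doors 1 and 8 (prior 1/8 each): the host has 6 equally likely choices, so probability 1/6; weight (1/8)·(1/6) = 1/48 each.
If it is behind any of doors 2, 3, 4, 6, and 7 (prior 1/8 each): that door was opened and seen not to hold the prize — ruled out; weight (1/8)·0 = 0 each.
If it is behind door 5 (prior 1/8): the host has 21 equally likely choices, so probability 1/21; weight (1/8)·(1/21) = 1/168.
The weights sum to 1/21.
So P(the car behind door 5 | the host opened door 2, door 3, door 4, door 6, and door 7) = (1/168) / (1/21) = 1/8.

1/8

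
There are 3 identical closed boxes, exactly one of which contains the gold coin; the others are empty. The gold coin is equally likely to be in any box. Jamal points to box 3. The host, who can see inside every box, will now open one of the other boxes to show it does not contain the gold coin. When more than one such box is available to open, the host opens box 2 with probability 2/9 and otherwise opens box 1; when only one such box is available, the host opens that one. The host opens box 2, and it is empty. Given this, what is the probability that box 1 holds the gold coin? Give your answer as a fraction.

9/11

Consider each possible location of the gold coin in turn.
If it is in box 1 (prior 1/3): only box 2 is available, probability 1; weight (1/3)·1 = 1/3.
If it is in box 2 (prior 1/3): the host opened box 2, so this case is ruled out; weight (1/3)·0 = 0.
If it is in box 3 (prior 1/3): box 2 is available, opened with probability 2/9; weight (1/3)·(2/9) = 2/27.
The weights sum to 11/27.
So P(the gold coin in box 1 | the host opened box 2) = (1/3) / (11/27) = 9/11.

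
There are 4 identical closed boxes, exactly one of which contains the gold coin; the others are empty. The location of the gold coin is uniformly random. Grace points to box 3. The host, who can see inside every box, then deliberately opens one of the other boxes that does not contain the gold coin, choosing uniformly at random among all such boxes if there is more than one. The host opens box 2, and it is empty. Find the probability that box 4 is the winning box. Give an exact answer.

3/8

Apply Bayes' rule, conditioning on where the gold coin actually is.
If it is in either of boxes 1 and 4 (prior 1/4 each): the host has 2 equally likely choices, so probability 1/2; weight (1/4)·(1/2) = 1/8 each.
If it is in box 2 (prior 1/4): the host opened box 2, so this case is ruled out; weight (1/4)·0 = 0.
If it is in box 3 (prior 1/4): the host has 3 equally likely choices, so probability 1/3; weight (1/4)·(1/3) = 1/12.
The weights sum to 1/3.
So P(the gold coin in box 4 | the host opened box 2) = (1/8) / (1/3) = 3/8.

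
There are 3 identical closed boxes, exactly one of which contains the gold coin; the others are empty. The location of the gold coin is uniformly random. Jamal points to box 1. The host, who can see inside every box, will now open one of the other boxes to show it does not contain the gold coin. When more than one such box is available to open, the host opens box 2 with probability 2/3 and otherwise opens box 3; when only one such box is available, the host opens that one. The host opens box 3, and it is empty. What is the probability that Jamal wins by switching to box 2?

Consider each possible location of the gold coin in turn.
If it is in box 1 (prior 1/3): box 2 is available but not opened, probability 1/3; weight (1/3)·(1/3) = 1/9.
If it is in box 2 (prior 1/3): only box 3 is available, probability 1; weight (1/3)·1 = 1/3.
If it is in box 3 (prior 1/3): the host opened box 3, so this case is ruled out; weight (1/3)·0 = 0.
The weights sum to 4/9.
So P(the gold coin in box 2 | the host opened box 3) = (1/3) / (4/9) = 3/4.

3/4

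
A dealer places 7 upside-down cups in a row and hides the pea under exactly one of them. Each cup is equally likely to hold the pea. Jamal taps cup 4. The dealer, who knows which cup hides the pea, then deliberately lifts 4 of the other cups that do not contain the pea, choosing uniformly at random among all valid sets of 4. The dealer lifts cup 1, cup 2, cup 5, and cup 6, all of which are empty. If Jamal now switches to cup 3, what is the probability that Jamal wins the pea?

Consider each possible location of the pea in turn.
If it is under any of cups 1, 2, 5, and 6 (prior 1/7 each): that cup was opened and seen not to hold the prize — ruled out; weight (1/7)·0 = 0 each.
If it is under either of cups 3 and 7 (prior 1/7 each): the dealer has 5 equally likely choices, so probability 1/5; weight (1/7)·(1/5) = 1/35 each.
If it is under cup 4 (prior 1/7): the dealer has 15 equally likely choices, so probability 1/15; weight (1/7)·(1/15) = 1/105.
The weights sum to 1/15.
So P(the pea under cup 3 | the dealer opened cup 1, cup 2, cup 5, and cup 6) = (1/35) / (1/15) = 3/7.

3/7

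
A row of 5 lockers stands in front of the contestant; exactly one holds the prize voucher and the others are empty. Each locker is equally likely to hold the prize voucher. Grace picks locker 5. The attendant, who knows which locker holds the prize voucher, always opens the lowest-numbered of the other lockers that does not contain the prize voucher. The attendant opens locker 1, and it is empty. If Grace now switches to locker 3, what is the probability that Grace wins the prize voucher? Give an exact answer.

1/4

Condition on the true location of the prize voucher.
If it is in locker 1 (prior 1/5): the attendant opened locker 1, so this case is ruled out; weight (1/5)·0 = 0.
If it is in any of lockers 2, 3, 4, and 5 (prior 1/5 each): locker 1 is the lowest-numbered option available, probability 1; weight (1/5)·1 = 1/5 each.
The weights sum to 4/5.
So P(the prize voucher in locker 3 | the attendant opened locker 1) = (1/5) / (4/5) = 1/4.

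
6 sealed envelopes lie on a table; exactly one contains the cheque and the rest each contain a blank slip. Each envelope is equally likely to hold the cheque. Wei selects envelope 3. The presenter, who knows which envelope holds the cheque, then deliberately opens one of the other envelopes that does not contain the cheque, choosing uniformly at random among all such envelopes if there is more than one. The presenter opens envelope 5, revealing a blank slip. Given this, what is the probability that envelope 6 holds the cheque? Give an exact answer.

5/24

Apply Bayes' rule, conditioning on where the cheque actually is.
If it is in any of envelopes 1, 2, 4, and 6 (prior 1/6 each): the presenter has 4 equally likely choices, so probability 1/4; weight (1/6)·(1/4) = 1/24 each.
If it is in envelope 3 (prior 1/6): the presenter has 5 equally likely choices, so probability 1/5; weight (1/6)·(1/5) = 1/30.
If it is in envelope 5 (prior 1/6): the presenter opened envelope 5, so this case is ruled out; weight (1/6)·0 = 0.
The weights sum to 1/5.
So P(the cheque in envelope 6 | the presenter opened envelope 5) = (1/24) / (1/5) = 5/24.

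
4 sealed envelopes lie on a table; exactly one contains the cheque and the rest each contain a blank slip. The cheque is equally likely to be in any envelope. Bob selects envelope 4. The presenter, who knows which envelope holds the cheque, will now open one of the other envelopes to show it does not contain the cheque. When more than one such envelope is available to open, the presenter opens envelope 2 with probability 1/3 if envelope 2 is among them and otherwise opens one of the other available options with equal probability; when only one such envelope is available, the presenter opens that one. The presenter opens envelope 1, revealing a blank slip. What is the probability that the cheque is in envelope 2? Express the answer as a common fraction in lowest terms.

1/3

Apply Bayes' rule, conditioning on where the cheque actually is.
If it is in envelope 1 (prior 1/4): the presenter opened envelope 1, so this case is ruled out; weight (1/4)·0 = 0.
If it is in envelope 2 (prior 1/4): envelope 2 holds the prize so is unavailable; the presenter chooses uniformly among the 2 others, probability 1/2; weight (1/4)·(1/2) = 1/8.
If it is in envelope 3 (prior 1/4): envelope 2 is available but not opened, probability 2/3; weight (1/4)·(2/3) = 1/6.
If it is in envelope 4 (prior 1/4): envelope 2 is available but not opened; envelope 1 gets probability (1 − 1/3)/2 = 1/3; weight (1/4)·(1/3) = 1/12.
The weights sum to 3/8.
So P(the cheque in envelope 2 | the presenter opened envelope 1) = (1/8) / (3/8) = 1/3.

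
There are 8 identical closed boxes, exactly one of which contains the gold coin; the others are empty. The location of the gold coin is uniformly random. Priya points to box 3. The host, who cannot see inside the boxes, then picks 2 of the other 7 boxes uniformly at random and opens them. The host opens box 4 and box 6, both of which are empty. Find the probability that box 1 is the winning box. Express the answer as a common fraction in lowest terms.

Because the host chose which boxes to open without knowing where the gold coin is, the choice is independent of the prize location. Learning that none of the 2 opened boxes holds the gold coin simply rules out those 2 locations and leaves the remaining 6 boxes still equally likely by symmetry.
So P(the gold coin in box 1) = 1/6.

1/6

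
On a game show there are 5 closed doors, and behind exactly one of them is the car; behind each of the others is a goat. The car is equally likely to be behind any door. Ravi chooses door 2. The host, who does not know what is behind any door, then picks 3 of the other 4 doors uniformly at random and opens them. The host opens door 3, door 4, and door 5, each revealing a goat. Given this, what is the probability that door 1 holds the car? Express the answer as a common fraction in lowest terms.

Consider each possible location of the car in turn.
If it is behind either of doors 1 and 2 (prior 1/5 each): the host picks exactly this set with probability 1/4 regardless, and none is the prize; weight (1/5)·(1/4) = 1/20 each.
If it is behind any of doors 3, 4, and 5 (prior 1/5 each): that door was opened and seen not to hold the prize — ruled out; weight (1/5)·0 = 0 each.
The weights sum to 1/10.
So P(the car behind door 1 | the host opened door 3, door 4, and door 5) = (1/20) / (1/10) = 1/2.

1/2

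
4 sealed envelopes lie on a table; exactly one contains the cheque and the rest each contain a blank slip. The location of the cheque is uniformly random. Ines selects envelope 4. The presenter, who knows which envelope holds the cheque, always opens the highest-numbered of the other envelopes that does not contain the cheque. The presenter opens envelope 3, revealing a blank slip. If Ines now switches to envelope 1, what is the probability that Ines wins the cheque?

1/3

Apply Bayes' rule, conditioning on where the cheque actually is.
If it is in any of envelopes 1, 2, and 4 (prior 1/4 each): envelope 3 is the highest-numbered option available, probability 1; weight (1/4)·1 = 1/4 each.
If it is in envelope 3 (prior 1/4): the presenter opened envelope 3, so this case is ruled out; weight (1/4)·0 = 0.
The weights sum to 3/4.
So P(the cheque in envelope 1 | the presenter opened envelope 3) = (1/4) / (3/4) = 1/3.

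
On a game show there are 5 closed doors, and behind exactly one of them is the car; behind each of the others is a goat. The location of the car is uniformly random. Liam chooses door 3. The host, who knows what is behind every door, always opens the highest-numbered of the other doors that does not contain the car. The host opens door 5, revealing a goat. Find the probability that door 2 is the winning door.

Condition on the true location of the car.
If it is behind any of doors 1, 2, 3, and 4 (prior 1/5 each): door 5 is the highest-numbered option available, probability 1; weight (1/5)·1 = 1/5 each.
If it is behind door 5 (prior 1/5): the host opened door 5, so this case is ruled out; weight (1/5)·0 = 0.
The weights sum to 4/5.
So P(the car behind door 2 | the host opened door 5) = (1/5) / (4/5) = 1/4.

1/4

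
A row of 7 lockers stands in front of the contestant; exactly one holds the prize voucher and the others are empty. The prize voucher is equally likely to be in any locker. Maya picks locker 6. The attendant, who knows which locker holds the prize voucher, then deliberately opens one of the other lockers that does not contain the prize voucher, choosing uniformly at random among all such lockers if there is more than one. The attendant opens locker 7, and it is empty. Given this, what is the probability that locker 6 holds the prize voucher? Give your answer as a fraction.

1/7

Consider each possible location of the prize voucher in turn.
If it is in any of lockers 1, 2, 3, 4, and 5 (prior 1/7 each): the attendant has 5 equally likely choices, so probability 1/5; weight (1/7)·(1/5) = 1/35 each.
If it is in locker 6 (prior 1/7): the attendant has 6 equally likely choices, so probability 1/6; weight (1/7)·(1/6) = 1/42.
If it is in locker 7 (prior 1/7): the attendant opened locker 7, so this case is ruled out; weight (1/7)·0 = 0.
The weights sum to 1/6.
So P(the prize voucher in locker 6 | the attendant opened locker 7) = (1/42) / (1/6) = 1/7.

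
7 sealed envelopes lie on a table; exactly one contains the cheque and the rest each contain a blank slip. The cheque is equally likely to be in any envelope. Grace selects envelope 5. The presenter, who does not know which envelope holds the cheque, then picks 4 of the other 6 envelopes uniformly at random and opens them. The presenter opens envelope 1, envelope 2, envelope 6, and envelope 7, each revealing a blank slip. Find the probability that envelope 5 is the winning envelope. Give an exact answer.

Apply Bayes' rule, conditioning on where the cheque actually is.
If it is in any of envelopes 1, 2, 6, and 7 (prior 1/7 each): that envelope was opened and seen not to hold the prize — ruled out; weight (1/7)·0 = 0 each.
If it is in any of envelopes 3, 4, and 5 (prior 1/7 each): the presenter picks exactly this set with probability 1/15 regardless, and none is the prize; weight (1/7)·(1/15) = 1/105 each.
The weights sum to 1/35.
So P(the cheque in envelope 5 | the presenter opened envelope 1, envelope 2, envelope 6, and envelope 7) = (1/105) / (1/35) = 1/3.

1/3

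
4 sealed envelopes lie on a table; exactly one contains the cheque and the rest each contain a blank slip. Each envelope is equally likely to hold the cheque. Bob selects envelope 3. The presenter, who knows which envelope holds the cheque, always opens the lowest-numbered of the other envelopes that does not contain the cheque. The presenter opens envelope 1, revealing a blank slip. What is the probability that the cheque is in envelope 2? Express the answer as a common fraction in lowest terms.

Consider each possible location of the cheque in turn.
If it is in envelope 1 (prior 1/4): the presenter opened envelope 1, so this case is ruled out; weight (1/4)·0 = 0.
If it is in any of envelopes 2, 3, and 4 (prior 1/4 each): envelope 1 is the lowest-numbered option available, probability 1; weight (1/4)·1 = 1/4 each.
The weights sum to 3/4.
So P(the cheque in envelope 2 | the presenter opened envelope 1) = (1/4) / (3/4) = 1/3.

1/3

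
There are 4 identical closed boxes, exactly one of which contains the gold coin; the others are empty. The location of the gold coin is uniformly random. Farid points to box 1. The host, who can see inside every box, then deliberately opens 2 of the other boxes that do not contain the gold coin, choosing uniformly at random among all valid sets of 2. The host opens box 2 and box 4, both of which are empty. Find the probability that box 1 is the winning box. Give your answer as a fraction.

1/4

Apply Bayes' rule, conditioning on where the gold coin actually is.
If it is in box 1 (prior 1/4): the host has 3 equally likely choices, so probability 1/3; weight (1/4)·(1/3) = 1/12.
If it is in either of boxes 2 and 4 (prior 1/4 each): that box was opened and seen not to hold the prize — ruled out; weight (1/4)·0 = 0 each.
If it is in box 3 (prior 1/4): the host has no choice, probability 1; weight (1/4)·1 = 1/4.
The weights sum to 1/3.
So P(the gold coin in box 1 | the host opened box 2 and box 4) = (1/12) / (1/3) = 1/4.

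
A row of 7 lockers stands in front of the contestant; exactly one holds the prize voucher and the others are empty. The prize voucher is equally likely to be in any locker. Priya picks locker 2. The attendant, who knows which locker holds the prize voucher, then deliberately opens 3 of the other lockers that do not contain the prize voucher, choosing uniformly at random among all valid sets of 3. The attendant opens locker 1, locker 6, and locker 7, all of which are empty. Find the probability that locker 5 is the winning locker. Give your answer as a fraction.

Condition on the true location of the prize voucher.
If it is in any of lockers 1, 6, and 7 (prior 1/7 each): that locker was opened and seen not to hold the prize — ruled out; weight (1/7)·0 = 0 each.
If it is in locker 2 (prior 1/7): the attendant has 20 equally likely choices, so probability 1/20; weight (1/7)·(1/20) = 1/140.
If it is in any of lockers 3, 4, and 5 (prior 1/7 each): the attendant has 10 equally likely choices, so probability 1/10; weight (1/7)·(1/10) = 1/70 each.
The weights sum to 1/20.
So P(the prize voucher in locker 5 | the attendant opened locker 1, locker 6, and locker 7) = (1/70) / (1/20) = 2/7.

2/7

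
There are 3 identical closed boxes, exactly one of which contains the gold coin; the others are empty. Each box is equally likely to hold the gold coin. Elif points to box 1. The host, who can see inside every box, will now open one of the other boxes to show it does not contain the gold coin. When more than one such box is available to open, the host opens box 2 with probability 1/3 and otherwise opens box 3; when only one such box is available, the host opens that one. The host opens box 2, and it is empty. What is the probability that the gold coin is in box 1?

1/4

Consider each possible location of the gold coin in turn.
If it is in box 1 (prior 1/3): box 2 is available, opened with probability 1/3; weight (1/3)·(1/3) = 1/9.
If it is in box 2 (prior 1/3): the host opened box 2, so this case is ruled out; weight (1/3)·0 = 0.
If it is in box 3 (prior 1/3): only box 2 is available, probability 1; weight (1/3)·1 = 1/3.
The weights sum to 4/9.
So P(the gold coin in box 1 | the host opened box 2) = (1/9) / (4/9) = 1/4.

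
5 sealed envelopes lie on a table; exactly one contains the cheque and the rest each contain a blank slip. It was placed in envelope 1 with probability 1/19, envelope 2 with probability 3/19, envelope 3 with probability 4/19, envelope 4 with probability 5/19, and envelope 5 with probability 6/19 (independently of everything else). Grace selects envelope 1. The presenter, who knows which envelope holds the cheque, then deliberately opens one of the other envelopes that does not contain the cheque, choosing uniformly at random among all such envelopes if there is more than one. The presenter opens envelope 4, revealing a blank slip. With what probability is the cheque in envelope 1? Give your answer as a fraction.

Consider each possible location of the cheque in turn.
If it is in envelope 1 (prior 1/19): the presenter has 4 equally likely choices, so probability 1/4; weight (1/19)·(1/4) = 1/76.
If it is in envelope 2 (prior 3/19): the presenter has 3 equally likely choices, so probability 1/3; weight (3/19)·(1/3) = 1/19.
If it is in envelope 3 (prior 4/19): the presenter has 3 equally likely choices, so probability 1/3; weight (4/19)·(1/3) = 4/57.
If it is in envelope 4 (prior 5/19): the presenter opened envelope 4, so this case is ruled out; weight (5/19)·0 = 0.
If it is in envelope 5 (prior 6/19): the presenter has 3 equally likely choices, so probability 1/3; weight (6/19)·(1/3) = 2/19.
The weights sum to 55/228.
So P(the cheque in envelope 1 | the presenter opened envelope 4) = (1/76) / (55/228) = 3/55.

3/55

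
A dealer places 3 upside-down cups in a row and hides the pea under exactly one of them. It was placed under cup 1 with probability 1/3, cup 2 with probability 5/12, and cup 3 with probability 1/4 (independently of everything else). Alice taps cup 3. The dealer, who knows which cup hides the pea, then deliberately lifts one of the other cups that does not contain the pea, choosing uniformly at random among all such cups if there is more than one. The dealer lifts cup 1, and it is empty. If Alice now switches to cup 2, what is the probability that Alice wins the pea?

Apply Bayes' rule, conditioning on where the pea actually is.
If it is under cup 1 (prior 1/3): the dealer opened cup 1, so this case is ruled out; weight (1/3)·0 = 0.
If it is under cup 2 (prior 5/12): the dealer has no choice, probability 1; weight (5/12)·1 = 5/12.
If it is under cup 3 (prior 1/4): the dealer has 2 equally likely choices, so probability 1/2; weight (1/4)·(1/2) = 1/8.
The weights sum to 13/24.
So P(the pea under cup 2 | the dealer opened cup 1) = (5/12) / (13/24) = 10/13.

10/13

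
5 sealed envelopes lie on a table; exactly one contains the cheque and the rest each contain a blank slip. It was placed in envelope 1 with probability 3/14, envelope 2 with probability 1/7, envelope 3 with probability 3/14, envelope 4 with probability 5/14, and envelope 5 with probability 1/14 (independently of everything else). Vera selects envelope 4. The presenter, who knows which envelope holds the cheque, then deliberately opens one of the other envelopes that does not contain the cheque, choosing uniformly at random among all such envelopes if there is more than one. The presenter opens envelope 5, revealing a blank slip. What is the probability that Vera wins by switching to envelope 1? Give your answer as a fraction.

12/47

Apply Bayes' rule, conditioning on where the cheque actually is.
If it is in either of envelopes 1 and 3 (prior 3/14 each): the presenter has 3 equally likely choices, so probability 1/3; weight (3/14)·(1/3) = 1/14 each.
If it is in envelope 2 (prior 1/7): the presenter has 3 equally likely choices, so probability 1/3; weight (1/7)·(1/3) = 1/21.
If it is in envelope 4 (prior 5/14): the presenter has 4 equally likely choices, so probability 1/4; weight (5/14)·(1/4) = 5/56.
If it is in envelope 5 (prior 1/14): the presenter opened envelope 5, so this case is ruled out; weight (1/14)·0 = 0.
The weights sum to 47/168.
So P(the cheque in envelope 1 | the presenter opened envelope 5) = (1/14) / (47/168) = 12/47.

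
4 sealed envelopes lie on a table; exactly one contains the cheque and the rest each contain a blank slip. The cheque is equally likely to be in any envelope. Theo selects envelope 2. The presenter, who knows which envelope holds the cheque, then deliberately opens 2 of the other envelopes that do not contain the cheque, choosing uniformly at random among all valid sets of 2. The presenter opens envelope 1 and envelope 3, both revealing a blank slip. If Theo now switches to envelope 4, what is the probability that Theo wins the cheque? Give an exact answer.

Condition on the true location of the cheque.
If it is in either of envelopes 1 and 3 (prior 1/4 each): that envelope was opened and seen not to hold the prize — ruled out; weight (1/4)·0 = 0 each.
If it is in envelope 2 (prior 1/4): the presenter has 3 equally likely choices, so probability 1/3; weight (1/4)·(1/3) = 1/12.
If it is in envelope 4 (prior 1/4): the presenter has no choice, probability 1; weight (1/4)·1 = 1/4.
The weights sum to 1/3.
So P(the cheque in envelope 4 | the presenter opened envelope 1 and envelope 3) = (1/4) / (1/3) = 3/4.

3/4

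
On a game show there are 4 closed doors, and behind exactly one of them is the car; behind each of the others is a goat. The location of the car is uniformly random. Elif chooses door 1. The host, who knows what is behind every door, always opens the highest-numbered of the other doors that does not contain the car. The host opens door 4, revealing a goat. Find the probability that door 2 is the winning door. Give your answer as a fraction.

Consider each possible location of the car in turn.
If it is behind any of doors 1, 2, and 3 (prior 1/4 each): door 4 is the highest-numbered option available, probability 1; weight (1/4)·1 = 1/4 each.
If it is behind door 4 (prior 1/4): the host opened door 4, so this case is ruled out; weight (1/4)·0 = 0.
The weights sum to 3/4.
So P(the car behind door 2 | the host opened door 4) = (1/4) / (3/4) = 1/3.

1/3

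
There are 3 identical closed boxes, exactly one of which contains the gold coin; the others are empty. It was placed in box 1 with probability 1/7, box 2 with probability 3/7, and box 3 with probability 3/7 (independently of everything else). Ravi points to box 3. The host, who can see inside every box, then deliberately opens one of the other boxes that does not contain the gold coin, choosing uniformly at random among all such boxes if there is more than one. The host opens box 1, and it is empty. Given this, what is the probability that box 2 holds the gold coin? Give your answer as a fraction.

2/3

Consider each possible location of the gold coin in turn.
If it is in box 1 (prior 1/7): the host opened box 1, so this case is ruled out; weight (1/7)·0 = 0.
If it is in box 2 (prior 3/7): the host has no choice, probability 1; weight (3/7)·1 = 3/7.
If it is in box 3 (prior 3/7): the host has 2 equally likely choices, so probability 1/2; weight (3/7)·(1/2) = 3/14.
The weights sum to 9/14.
So P(the gold coin in box 2 | the host opened box 1) = (3/7) / (9/14) = 2/3.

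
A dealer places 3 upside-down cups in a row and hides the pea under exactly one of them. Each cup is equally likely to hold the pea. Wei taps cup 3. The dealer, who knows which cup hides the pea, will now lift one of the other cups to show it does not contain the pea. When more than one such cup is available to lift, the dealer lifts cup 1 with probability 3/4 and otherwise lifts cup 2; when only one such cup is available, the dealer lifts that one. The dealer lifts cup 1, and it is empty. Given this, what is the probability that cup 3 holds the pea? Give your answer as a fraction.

3/7

Apply Bayes' rule, conditioning on where the pea actually is.
If it is under cup 1 (prior 1/3): the dealer opened cup 1, so this case is ruled out; weight (1/3)·0 = 0.
If it is under cup 2 (prior 1/3): only cup 1 is available, probability 1; weight (1/3)·1 = 1/3.
If it is under cup 3 (prior 1/3): cup 1 is available, opened with probability 3/4; weight (1/3)·(3/4) = 1/4.
The weights sum to 7/12.
So P(the pea under cup 3 | the dealer opened cup 1) = (1/4) / (7/12) = 3/7.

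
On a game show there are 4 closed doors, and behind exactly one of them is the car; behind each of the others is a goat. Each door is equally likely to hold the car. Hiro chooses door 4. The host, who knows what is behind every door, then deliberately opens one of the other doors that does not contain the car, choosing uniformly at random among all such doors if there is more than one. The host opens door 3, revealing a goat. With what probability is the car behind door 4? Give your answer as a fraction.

Apply Bayes' rule, conditioning on where the car actually is.
If it is behind either of doors 1 and 2 (prior 1/4 each): the host has 2 equally likely choices, so probability 1/2; weight (1/4)·(1/2) = 1/8 each.
If it is behind door 3 (prior 1/4): the host opened door 3, so this case is ruled out; weight (1/4)·0 = 0.
If it is behind door 4 (prior 1/4): the host has 3 equally likely choices, so probability 1/3; weight (1/4)·(1/3) = 1/12.
The weights sum to 1/3.
So P(the car behind door 4 | the host opened door 3) = (1/12) / (1/3) = 1/4.

1/4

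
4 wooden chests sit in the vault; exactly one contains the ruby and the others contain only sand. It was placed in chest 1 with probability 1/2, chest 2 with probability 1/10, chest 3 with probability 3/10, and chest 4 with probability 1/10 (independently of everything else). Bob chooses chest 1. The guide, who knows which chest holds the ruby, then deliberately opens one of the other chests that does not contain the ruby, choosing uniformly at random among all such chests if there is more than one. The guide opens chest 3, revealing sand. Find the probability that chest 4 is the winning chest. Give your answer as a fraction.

Apply Bayes' rule, conditioning on where the ruby actually is.
If it is in chest 1 (prior 1/2): the guide has 3 equally likely choices, so probability 1/3; weight (1/2)·(1/3) = 1/6.
If it is in either of chests 2 and 4 (prior 1/10 each): the guide has 2 equally likely choices, so probability 1/2; weight (1/10)·(1/2) = 1/20 each.
If it is in chest 3 (prior 3/10): the guide opened chest 3, so this case is ruled out; weight (3/10)·0 = 0.
The weights sum to 4/15.
So P(the ruby in chest 4 | the guide opened chest 3) = (1/20) / (4/15) = 3/16.

3/16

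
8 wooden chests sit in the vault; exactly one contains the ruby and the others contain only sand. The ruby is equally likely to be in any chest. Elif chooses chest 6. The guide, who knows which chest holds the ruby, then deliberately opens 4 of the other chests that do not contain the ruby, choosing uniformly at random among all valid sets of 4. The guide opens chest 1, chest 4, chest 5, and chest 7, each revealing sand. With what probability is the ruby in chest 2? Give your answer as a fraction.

7/24

Consider each possible location of the ruby in turn.
If it is in any of chests 1, 4, 5, and 7 (prior 1/8 each): that chest was opened and seen not to hold the prize — ruled out; weight (1/8)·0 = 0 each.
If it is in any of chests 2, 3, and 8 (prior 1/8 each): the guide has 15 equally likely choices, so probability 1/15; weight (1/8)·(1/15) = 1/120 each.
If it is in chest 6 (prior 1/8): the guide has 35 equally likely choices, so probability 1/35; weight (1/8)·(1/35) = 1/280.
The weights sum to 1/35.
So P(the ruby in chest 2 | the guide opened chest 1, chest 4, chest 5, and chest 7) = (1/120) / (1/35) = 7/24.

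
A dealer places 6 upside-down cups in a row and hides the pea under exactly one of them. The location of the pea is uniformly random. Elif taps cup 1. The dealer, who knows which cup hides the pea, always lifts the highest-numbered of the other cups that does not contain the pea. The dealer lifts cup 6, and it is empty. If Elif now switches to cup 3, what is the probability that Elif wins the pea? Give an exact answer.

1/5

Consider each possible location of the pea in turn.
If it is under any of cups 1, 2, 3, 4, and 5 (prior 1/6 each): cup 6 is the highest-numbered option available, probability 1; weight (1/6)·1 = 1/6 each.
If it is under cup 6 (prior 1/6): the dealer opened cup 6, so this case is ruled out; weight (1/6)·0 = 0.
The weights sum to 5/6.
So P(the pea under cup 3 | the dealer opened cup 6) = (1/6) / (5/6) = 1/5.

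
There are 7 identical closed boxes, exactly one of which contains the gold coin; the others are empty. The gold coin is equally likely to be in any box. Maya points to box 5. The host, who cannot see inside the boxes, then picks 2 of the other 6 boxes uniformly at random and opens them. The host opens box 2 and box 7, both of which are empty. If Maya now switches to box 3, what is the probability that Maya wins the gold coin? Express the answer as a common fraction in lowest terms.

Apply Bayes' rule, conditioning on where the gold coin actually is.
If it is in any of boxes 1, 3, 4, 5, and 6 (prior 1/7 each): the host picks exactly this set with probability 1/15 regardless, and none is the prize; weight (1/7)·(1/15) = 1/105 each.
If it is in either of boxes 2 and 7 (prior 1/7 each): that box was opened and seen not to hold the prize — ruled out; weight (1/7)·0 = 0 each.
The weights sum to 1/21.
So P(the gold coin in box 3 | the host opened box 2 and box 7) = (1/105) / (1/21) = 1/5.

1/5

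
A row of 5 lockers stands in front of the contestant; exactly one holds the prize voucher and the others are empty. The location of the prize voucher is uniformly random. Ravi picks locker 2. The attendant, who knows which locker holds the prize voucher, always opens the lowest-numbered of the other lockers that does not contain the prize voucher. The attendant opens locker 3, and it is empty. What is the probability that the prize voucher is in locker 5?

Condition on the true location of the prize voucher.
If it is in locker 1 (prior 1/5): locker 3 is the lowest-numbered option available, probability 1; weight (1/5)·1 = 1/5.
If it is in any of lockers 2, 4, and 5 (prior 1/5 each): the attendant would have opened locker 1 instead, probability 0; weight (1/5)·0 = 0 each.
If it is in locker 3 (prior 1/5): the attendant opened locker 3, so this case is ruled out; weight (1/5)·0 = 0.
The weights sum to 1/5.
So P(the prize voucher in locker 5 | the attendant opened locker 3) = 0 / (1/5) = 0.

0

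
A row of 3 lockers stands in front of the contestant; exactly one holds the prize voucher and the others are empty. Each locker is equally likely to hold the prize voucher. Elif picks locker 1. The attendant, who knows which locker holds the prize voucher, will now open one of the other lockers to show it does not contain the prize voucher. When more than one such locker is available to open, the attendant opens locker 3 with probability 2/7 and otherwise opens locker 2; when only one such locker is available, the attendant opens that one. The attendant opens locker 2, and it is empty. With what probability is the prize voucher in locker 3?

Condition on the true location of the prize voucher.
If it is in locker 1 (prior 1/3): locker 3 is available but not opened, probability 5/7; weight (1/3)·(5/7) = 5/21.
If it is in locker 2 (prior 1/3): the attendant opened locker 2, so this case is ruled out; weight (1/3)·0 = 0.
If it is in locker 3 (prior 1/3): only locker 2 is available, probability 1; weight (1/3)·1 = 1/3.
The weights sum to 4/7.
So P(the prize voucher in locker 3 | the attendant opened locker 2) = (1/3) / (4/7) = 7/12.

7/12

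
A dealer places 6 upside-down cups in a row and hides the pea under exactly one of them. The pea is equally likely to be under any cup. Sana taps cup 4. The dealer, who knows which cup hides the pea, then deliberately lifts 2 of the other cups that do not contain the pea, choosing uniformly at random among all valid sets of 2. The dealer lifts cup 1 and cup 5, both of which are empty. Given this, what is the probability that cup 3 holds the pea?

Apply Bayes' rule, conditioning on where the pea actually is.
If it is under either of cups 1 and 5 (prior 1/6 each): that cup was opened and seen not to hold the prize — ruled out; weight (1/6)·0 = 0 each.
If it is under any of cups 2, 3, and 6 (prior 1/6 each): the dealer has 6 equally likely choices, so probability 1/6; weight (1/6)·(1/6) = 1/36 each.
If it is under cup 4 (prior 1/6): the dealer has 10 equally likely choices, so probability 1/10; weight (1/6)·(1/10) = 1/60.
The weights sum to 1/10.
So P(the pea under cup 3 | the dealer opened cup 1 and cup 5) = (1/36) / (1/10) = 5/18.

5/18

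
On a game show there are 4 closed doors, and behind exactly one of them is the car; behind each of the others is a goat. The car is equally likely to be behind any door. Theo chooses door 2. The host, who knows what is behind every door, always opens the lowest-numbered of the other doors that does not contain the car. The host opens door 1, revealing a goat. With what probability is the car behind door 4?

Consider each possible location of the car in turn.
If it is behind door 1 (prior 1/4): the host opened door 1, so this case is ruled out; weight (1/4)·0 = 0.
If it is behind any of doors 2, 3, and 4 (prior 1/4 each): door 1 is the lowest-numbered option available, probability 1; weight (1/4)·1 = 1/4 each.
The weights sum to 3/4.
So P(the car behind door 4 | the host opened door 1) = (1/4) / (3/4) = 1/3.

1/3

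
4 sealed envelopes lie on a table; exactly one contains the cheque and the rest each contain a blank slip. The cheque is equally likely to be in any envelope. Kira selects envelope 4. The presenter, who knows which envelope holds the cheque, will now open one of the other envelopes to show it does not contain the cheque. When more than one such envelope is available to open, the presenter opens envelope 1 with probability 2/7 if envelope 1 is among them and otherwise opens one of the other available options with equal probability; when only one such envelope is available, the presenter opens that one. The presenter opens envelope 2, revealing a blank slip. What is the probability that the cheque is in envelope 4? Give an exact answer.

Apply Bayes' rule, conditioning on where the cheque actually is.
If it is in envelope 1 (prior 1/4): envelope 1 holds the prize so is unavailable; the presenter chooses uniformly among the 2 others, probability 1/2; weight (1/4)·(1/2) = 1/8.
If it is in envelope 2 (prior 1/4): the presenter opened envelope 2, so this case is ruled out; weight (1/4)·0 = 0.
If it is in envelope 3 (prior 1/4): envelope 1 is available but not opened, probability 5/7; weight (1/4)·(5/7) = 5/28.
If it is in envelope 4 (prior 1/4): envelope 1 is available but not opened; envelope 2 gets probability (1 − 2/7)/2 = 5/14; weight (1/4)·(5/14) = 5/56.
The weights sum to 11/28.
So P(the cheque in envelope 4 | the presenter opened envelope 2) = (5/56) / (11/28) = 5/22.

5/22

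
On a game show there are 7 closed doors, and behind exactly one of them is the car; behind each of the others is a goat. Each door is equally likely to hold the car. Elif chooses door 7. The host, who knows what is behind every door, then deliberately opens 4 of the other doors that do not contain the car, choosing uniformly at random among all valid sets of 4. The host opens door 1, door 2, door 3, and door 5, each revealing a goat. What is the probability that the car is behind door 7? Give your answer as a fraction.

1/7

Condition on the true location of the car.
If it is behind any of doors 1, 2, 3, and 5 (prior 1/7 each): that door was opened and seen not to hold the prize — ruled out; weight (1/7)·0 = 0 each.
If it is behind either of doors 4 and 6 (prior 1/7 each): the host has 5 equally likely choices, so probability 1/5; weight (1/7)·(1/5) = 1/35 each.
If it is behind door 7 (prior 1/7): the host has 15 equally likely choices, so probability 1/15; weight (1/7)·(1/15) = 1/105.
The weights sum to 1/15.
So P(the car behind door 7 | the host opened door 1, door 2, door 3, and door 5) = (1/105) / (1/15) = 1/7.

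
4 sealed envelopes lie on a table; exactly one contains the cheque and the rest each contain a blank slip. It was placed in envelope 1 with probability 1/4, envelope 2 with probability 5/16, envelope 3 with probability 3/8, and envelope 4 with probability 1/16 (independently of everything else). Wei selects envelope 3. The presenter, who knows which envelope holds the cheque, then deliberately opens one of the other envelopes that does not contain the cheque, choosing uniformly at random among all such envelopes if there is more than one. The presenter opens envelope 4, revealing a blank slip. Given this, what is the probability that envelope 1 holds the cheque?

4/13

Apply Bayes' rule, conditioning on where the cheque actually is.
If it is in envelope 1 (prior 1/4): the presenter has 2 equally likely choices, so probability 1/2; weight (1/4)·(1/2) = 1/8.
If it is in envelope 2 (prior 5/16): the presenter has 2 equally likely choices, so probability 1/2; weight (5/16)·(1/2) = 5/32.
If it is in envelope 3 (prior 3/8): the presenter has 3 equally likely choices, so probability 1/3; weight (3/8)·(1/3) = 1/8.
If it is in envelope 4 (prior 1/16): the presenter opened envelope 4, so this case is ruled out; weight (1/16)·0 = 0.
The weights sum to 13/32.
So P(the cheque in envelope 1 | the presenter opened envelope 4) = (1/8) / (13/32) = 4/13.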